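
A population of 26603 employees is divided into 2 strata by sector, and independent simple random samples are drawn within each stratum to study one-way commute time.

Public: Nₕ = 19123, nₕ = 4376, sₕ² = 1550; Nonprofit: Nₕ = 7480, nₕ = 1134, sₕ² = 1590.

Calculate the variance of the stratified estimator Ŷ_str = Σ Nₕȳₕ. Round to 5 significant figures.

Var(Ŷ_str) = Σₕ Nₕ²(1 − fₕ)sₕ²/nₕ.
Public: 19123²·(1 − 4376/19123)·1550/4376 = 9.9888178 × 10^7.
Nonprofit: 7480²·(1 − 1134/7480)·1590/1134 = 6.6555774 × 10^7.
Sum = 1.6644395 × 10^8.

1.6644 × 10^8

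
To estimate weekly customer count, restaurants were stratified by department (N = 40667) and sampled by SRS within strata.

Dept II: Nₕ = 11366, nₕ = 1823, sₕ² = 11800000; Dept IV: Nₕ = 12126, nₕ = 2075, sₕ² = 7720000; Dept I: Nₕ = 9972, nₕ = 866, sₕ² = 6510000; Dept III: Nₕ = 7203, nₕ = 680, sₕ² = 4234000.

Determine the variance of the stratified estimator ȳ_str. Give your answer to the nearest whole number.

1288

Var(ȳ_str) = Σₕ Wₕ²(1 − fₕ)sₕ²/nₕ with Wₕ = Nₕ/N, N = 40667.
Dept II: Wₕ = 0.27948951; term = 0.27948951²·(1 − 0.16039064)·11800000/1823 = 424.52536.
Dept IV: Wₕ = 0.29817788; term = 0.29817788²·(1 − 0.17111991)·7720000/2075 = 274.18378.
Dept I: Wₕ = 0.24521110; term = 0.24521110²·(1 − 0.08684316)·6510000/866 = 412.75158.
Dept III: Wₕ = 0.17712150; term = 0.17712150²·(1 − 0.09440511)·4234000/680 = 176.89618.
Sum = 1288.3569.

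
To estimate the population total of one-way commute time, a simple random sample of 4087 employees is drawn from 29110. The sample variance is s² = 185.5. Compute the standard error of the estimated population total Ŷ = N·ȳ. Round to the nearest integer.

5750

Var(Ŷ) = N²·Var(ȳ) = N²·(1 − n/N)·s²/n.
f = 4087/29110 = 0.14039849; Var(ȳ) = 0.85960151·185.5/4087 = 0.039015434.
Var(Ŷ) = 29110² · 0.039015434 = 3.3061371 × 10^7.
SE(Ŷ) = √(3.3061371 × 10^7) = 5750.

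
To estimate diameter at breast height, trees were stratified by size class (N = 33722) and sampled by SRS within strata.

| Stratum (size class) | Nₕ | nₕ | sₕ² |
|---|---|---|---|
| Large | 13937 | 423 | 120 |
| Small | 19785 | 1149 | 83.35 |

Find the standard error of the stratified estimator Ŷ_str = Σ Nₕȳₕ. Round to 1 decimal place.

Var(Ŷ_str) = Σₕ Nₕ²(1 − fₕ)sₕ²/nₕ.
Large: 13937²·(1 − 423/13937)·120/423 = 5.3431097 × 10^7.
Small: 19785²·(1 − 1149/19785)·83.35/1149 = 2.6746954 × 10^7.
Sum = 8.0178051 × 10^7.
SE = √(8.0178051 × 10^7) = 8954.2.

8954.2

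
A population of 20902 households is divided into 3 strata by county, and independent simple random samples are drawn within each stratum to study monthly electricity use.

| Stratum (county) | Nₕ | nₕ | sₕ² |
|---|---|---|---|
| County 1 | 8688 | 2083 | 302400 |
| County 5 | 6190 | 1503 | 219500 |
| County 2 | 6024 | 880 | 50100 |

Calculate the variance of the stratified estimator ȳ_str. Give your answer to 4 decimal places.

32.8043

Var(ȳ_str) = Σₕ Wₕ²(1 − fₕ)sₕ²/nₕ with Wₕ = Nₕ/N, N = 20902.
County 1: Wₕ = 0.41565400; term = 0.41565400²·(1 − 0.23975599)·302400/2083 = 19.06819.
County 5: Wₕ = 0.29614391; term = 0.29614391²·(1 − 0.24281099)·219500/1503 = 9.6980732.
County 2: Wₕ = 0.28820209; term = 0.28820209²·(1 − 0.14608234)·50100/880 = 4.0379905.
Sum = 32.804254.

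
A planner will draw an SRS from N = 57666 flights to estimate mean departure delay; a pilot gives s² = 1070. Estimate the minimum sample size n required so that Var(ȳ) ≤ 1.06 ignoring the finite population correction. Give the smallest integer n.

Without fpc, n₀ = s²/D = 1070/1.06 = 1009.4340.
Rounding up, n = 1010.

1010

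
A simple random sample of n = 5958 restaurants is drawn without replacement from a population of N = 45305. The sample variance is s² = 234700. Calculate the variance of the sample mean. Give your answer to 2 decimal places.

34.21

Under SRS without replacement, Var(ȳ) = (1 − f)·s²/n with f = n/N = 5958/45305 = 0.13150866.
Var(ȳ) = (1 − 0.13150866)·234700/5958 = 0.86849134·39.392414 = 34.21197.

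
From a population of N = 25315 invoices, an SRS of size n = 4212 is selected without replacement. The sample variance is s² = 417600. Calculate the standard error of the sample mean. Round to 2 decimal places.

Under SRS without replacement, Var(ȳ) = (1 − f)·s²/n with f = n/N = 4212/25315 = 0.16638357.
Var(ȳ) = (1 − 0.16638357)·417600/4212 = 0.83361643·99.145299 = 82.649151.
SE(ȳ) = √(82.649151) = 9.09.

9.09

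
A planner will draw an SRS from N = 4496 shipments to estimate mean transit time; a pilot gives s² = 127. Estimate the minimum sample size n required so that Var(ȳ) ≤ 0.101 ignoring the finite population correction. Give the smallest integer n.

1258

Without fpc, n₀ = s²/D = 127/0.101 = 1257.4257.
Rounding up, n = 1258.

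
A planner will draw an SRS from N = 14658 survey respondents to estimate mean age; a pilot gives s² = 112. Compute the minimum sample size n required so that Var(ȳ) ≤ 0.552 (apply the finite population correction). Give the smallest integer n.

201

Without fpc, n₀ = s²/D = 112/0.552 = 202.8986.
With fpc, (1 − n/N)·s²/n ≤ D requires n ≥ n₀/(1 + n₀/N) = 202.8986/(1 + 202.8986/14658) = 200.1284.
Rounding up, n = 201.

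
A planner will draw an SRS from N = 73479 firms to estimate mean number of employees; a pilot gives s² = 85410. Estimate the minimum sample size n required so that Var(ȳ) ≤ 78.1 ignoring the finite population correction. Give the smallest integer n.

Without fpc, n₀ = s²/D = 85410/78.1 = 1093.5980.
Rounding up, n = 1094.

1094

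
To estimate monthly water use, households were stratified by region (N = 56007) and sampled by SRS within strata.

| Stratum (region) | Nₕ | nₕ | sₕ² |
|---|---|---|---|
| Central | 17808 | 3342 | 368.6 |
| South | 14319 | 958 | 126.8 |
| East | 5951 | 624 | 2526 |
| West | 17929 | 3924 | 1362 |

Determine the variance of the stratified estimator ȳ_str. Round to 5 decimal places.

0.08583

Var(ȳ_str) = Σₕ Wₕ²(1 − fₕ)sₕ²/nₕ with Wₕ = Nₕ/N, N = 56007.
Central: Wₕ = 0.31796025; term = 0.31796025²·(1 − 0.18766846)·368.6/3342 = 0.0090579073.
South: Wₕ = 0.25566447; term = 0.25566447²·(1 − 0.06690411)·126.8/958 = 0.0080727365.
East: Wₕ = 0.10625458; term = 0.10625458²·(1 − 0.10485633)·2526/624 = 0.040910688.
West: Wₕ = 0.32012070; term = 0.32012070²·(1 − 0.21886329)·1362/3924 = 0.027784505.
Sum = 0.085825837.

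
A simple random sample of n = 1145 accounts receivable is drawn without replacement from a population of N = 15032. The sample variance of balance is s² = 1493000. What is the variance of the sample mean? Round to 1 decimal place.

1204.6

Under SRS without replacement, Var(ȳ) = (1 − f)·s²/n with f = n/N = 1145/15032 = 0.07617084.
Var(ȳ) = (1 − 0.07617084)·1493000/1145 = 0.92382916·1303.9301 = 1204.6087.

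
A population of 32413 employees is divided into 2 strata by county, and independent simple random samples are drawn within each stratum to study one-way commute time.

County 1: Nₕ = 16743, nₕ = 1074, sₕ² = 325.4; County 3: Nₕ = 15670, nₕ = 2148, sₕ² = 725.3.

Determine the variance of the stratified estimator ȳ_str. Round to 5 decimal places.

0.14376

Var(ȳ_str) = Σₕ Wₕ²(1 − fₕ)sₕ²/nₕ with Wₕ = Nₕ/N, N = 32413.
County 1: Wₕ = 0.51655200; term = 0.51655200²·(1 − 0.06414621)·325.4/1074 = 0.075657044.
County 3: Wₕ = 0.48344800; term = 0.48344800²·(1 − 0.13707722)·725.3/2148 = 0.068101217.
Sum = 0.14375826.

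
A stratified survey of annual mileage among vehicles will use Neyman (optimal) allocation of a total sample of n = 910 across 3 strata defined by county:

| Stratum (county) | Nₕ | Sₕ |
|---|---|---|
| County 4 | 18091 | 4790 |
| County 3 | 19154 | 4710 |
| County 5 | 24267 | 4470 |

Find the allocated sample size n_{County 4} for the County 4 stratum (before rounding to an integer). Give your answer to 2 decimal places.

Neyman allocation: nₕ = n·NₕSₕ / Σⱼ NⱼSⱼ.
Σ NⱼSⱼ = 18091·4790 + 19154·4710 + 24267·4470 = 2.8534472 × 10^8.
n_{County 4} = 910·18091·4790 / (2.8534472 × 10^8) = 276.36.

276.36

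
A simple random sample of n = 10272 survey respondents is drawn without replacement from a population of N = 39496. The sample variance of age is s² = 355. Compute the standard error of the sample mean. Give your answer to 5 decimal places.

Under SRS without replacement, Var(ȳ) = (1 − f)·s²/n with f = n/N = 10272/39496 = 0.26007697.
Var(ȳ) = (1 − 0.26007697)·355/10272 = 0.73992303·0.034559969 = 0.025571717.
SE(ȳ) = √(0.025571717) = 0.15991.

0.15991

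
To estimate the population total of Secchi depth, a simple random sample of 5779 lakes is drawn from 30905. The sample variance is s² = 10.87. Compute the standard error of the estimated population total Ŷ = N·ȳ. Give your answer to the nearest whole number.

1209

Var(Ŷ) = N²·Var(ȳ) = N²·(1 − n/N)·s²/n.
f = 5779/30905 = 0.18699240; Var(ȳ) = 0.81300760·10.87/5779 = 0.0015292252.
Var(Ŷ) = 30905² · 0.0015292252 = 1.4605921 × 10^6.
SE(Ŷ) = √(1.4605921 × 10^6) = 1209.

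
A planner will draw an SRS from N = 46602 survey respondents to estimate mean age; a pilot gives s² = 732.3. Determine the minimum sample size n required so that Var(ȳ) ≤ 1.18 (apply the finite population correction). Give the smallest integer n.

Without fpc, n₀ = s²/D = 732.3/1.18 = 620.5932.
With fpc, (1 − n/N)·s²/n ≤ D requires n ≥ n₀/(1 + n₀/N) = 620.5932/(1 + 620.5932/46602) = 612.4374.
Rounding up, n = 613.

613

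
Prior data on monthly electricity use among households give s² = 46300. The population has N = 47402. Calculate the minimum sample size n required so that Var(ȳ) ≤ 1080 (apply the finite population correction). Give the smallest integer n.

Without fpc, n₀ = s²/D = 46300/1080 = 42.8704.
With fpc, (1 − n/N)·s²/n ≤ D requires n ≥ n₀/(1 + n₀/N) = 42.8704/(1 + 42.8704/47402) = 42.8317.
Rounding up, n = 43.

43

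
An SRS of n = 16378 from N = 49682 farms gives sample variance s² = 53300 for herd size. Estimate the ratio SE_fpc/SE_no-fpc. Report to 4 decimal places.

f = n/N = 16378/49682 = 0.32965662.
SE_no-fpc = √(s²/n) = 1.803986; SE_fpc = √((1−f)s²/n) = 1.4770046.
Ratio = √(1−f) = 0.81874501.

0.8187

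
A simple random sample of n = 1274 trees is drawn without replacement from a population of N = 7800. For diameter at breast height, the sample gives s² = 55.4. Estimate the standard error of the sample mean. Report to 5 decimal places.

Under SRS without replacement, Var(ȳ) = (1 − f)·s²/n with f = n/N = 1274/7800 = 0.16333333.
Var(ȳ) = (1 − 0.16333333)·55.4/1274 = 0.83666667·0.043485086 = 0.036382522.
SE(ȳ) = √(0.036382522) = 0.19074.

0.19074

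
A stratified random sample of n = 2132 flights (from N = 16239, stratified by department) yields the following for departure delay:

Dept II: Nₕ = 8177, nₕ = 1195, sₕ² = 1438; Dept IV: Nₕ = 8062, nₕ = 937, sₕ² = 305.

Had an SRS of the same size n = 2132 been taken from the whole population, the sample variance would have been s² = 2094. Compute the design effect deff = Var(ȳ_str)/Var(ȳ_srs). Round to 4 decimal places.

Var(ȳ_str) = Σ Wₕ²(1−fₕ)sₕ²/nₕ with Wₕ = Nₕ/16239:
  Dept II: (8177/16239)²·(1−1195/8177)·1438/1195 = 0.26052311
  Dept IV: (8062/16239)²·(1−937/8062)·305/937 = 0.070903773
  → Var(ȳ_str) = 0.33142688.
Var(ȳ_srs) = (1 − 2132/16239)·2094/2132 = 0.85322753.
deff = 0.33142688 / 0.85322753 = 0.3884.

0.3884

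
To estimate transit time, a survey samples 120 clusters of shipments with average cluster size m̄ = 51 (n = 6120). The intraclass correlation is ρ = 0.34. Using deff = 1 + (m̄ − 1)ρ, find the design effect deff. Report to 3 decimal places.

deff = 1 + (51 − 1)·0.34 = 1 + 17 = 18.

18.000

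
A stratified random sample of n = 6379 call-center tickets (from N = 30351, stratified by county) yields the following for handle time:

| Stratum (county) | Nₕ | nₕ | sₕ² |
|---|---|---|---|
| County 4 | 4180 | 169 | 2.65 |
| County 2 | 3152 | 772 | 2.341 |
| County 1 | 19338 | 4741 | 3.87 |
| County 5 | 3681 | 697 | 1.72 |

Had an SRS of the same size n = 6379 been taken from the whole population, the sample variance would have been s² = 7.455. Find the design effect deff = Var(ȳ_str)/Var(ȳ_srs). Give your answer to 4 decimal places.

Var(ȳ_str) = Σ Wₕ²(1−fₕ)sₕ²/nₕ with Wₕ = Nₕ/30351:
  County 4: (4180/30351)²·(1−169/4180)·2.65/169 = 2.853922 × 10^-4
  County 2: (3152/30351)²·(1−772/3152)·2.341/772 = 2.4694559 × 10^-5
  County 1: (19338/30351)²·(1−4741/19338)·3.87/4741 = 2.5013252 × 10^-4
  County 5: (3681/30351)²·(1−697/3681)·1.72/697 = 2.9424853 × 10^-5
  → Var(ȳ_str) = 5.8964413 × 10^-4.
Var(ȳ_srs) = (1 − 6379/30351)·7.455/6379 = 9.230523 × 10^-4.
deff = (5.8964413 × 10^-4) / (9.230523 × 10^-4) = 0.6388.

0.6388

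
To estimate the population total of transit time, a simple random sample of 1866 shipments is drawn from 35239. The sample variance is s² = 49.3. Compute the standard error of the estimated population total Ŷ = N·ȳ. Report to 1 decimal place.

Var(Ŷ) = N²·Var(ȳ) = N²·(1 − n/N)·s²/n.
f = 1866/35239 = 0.05295269; Var(ȳ) = 0.94704731·49.3/1866 = 0.025021132.
Var(Ŷ) = 35239² · 0.025021132 = 3.1070919 × 10^7.
SE(Ŷ) = √(3.1070919 × 10^7) = 5574.1.

5574.1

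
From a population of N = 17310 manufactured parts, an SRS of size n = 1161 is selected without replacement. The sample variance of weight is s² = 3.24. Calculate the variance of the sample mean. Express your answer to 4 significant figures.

Under SRS without replacement, Var(ȳ) = (1 − f)·s²/n with f = n/N = 1161/17310 = 0.06707106.
Var(ȳ) = (1 − 0.06707106)·3.24/1161 = 0.93292894·0.0027906977 = 0.0026035226.

0.002604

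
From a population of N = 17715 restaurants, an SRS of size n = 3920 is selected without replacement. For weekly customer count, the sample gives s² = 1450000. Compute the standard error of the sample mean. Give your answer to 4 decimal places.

16.9719

Under SRS without replacement, Var(ȳ) = (1 − f)·s²/n with f = n/N = 3920/17715 = 0.22128140.
Var(ȳ) = (1 − 0.22128140)·1450000/3920 = 0.77871860·369.89796 = 288.04642.
SE(ȳ) = √(288.04642) = 16.9719.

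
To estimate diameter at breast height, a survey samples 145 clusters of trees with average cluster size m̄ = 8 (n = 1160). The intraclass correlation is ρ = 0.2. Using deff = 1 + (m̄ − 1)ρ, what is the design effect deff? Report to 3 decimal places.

deff = 1 + (8 − 1)·0.2 = 1 + 1.4 = 2.4.

2.400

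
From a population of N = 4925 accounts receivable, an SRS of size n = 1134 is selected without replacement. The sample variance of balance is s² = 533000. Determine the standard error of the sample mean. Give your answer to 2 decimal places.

Under SRS without replacement, Var(ȳ) = (1 − f)·s²/n with f = n/N = 1134/4925 = 0.23025381.
Var(ȳ) = (1 − 0.23025381)·533000/1134 = 0.76974619·470.01764 = 361.79429.
SE(ȳ) = √(361.79429) = 19.02.

19.02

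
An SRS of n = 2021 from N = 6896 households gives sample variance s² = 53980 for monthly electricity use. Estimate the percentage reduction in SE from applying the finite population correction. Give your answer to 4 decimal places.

f = n/N = 2021/6896 = 0.29306845.
SE_no-fpc = √(s²/n) = 5.1681283; SE_fpc = √((1−f)s²/n) = 4.345322.
Ratio = √(1−f) = 0.84079222. Reduction = 100·(1 − 0.84079222) = 15.9208%.

15.9208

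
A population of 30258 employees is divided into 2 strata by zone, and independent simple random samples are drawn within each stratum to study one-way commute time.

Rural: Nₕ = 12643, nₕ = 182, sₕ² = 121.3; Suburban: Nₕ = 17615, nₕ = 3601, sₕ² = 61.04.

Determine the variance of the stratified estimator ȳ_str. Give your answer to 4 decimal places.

0.1193

Var(ȳ_str) = Σₕ Wₕ²(1 − fₕ)sₕ²/nₕ with Wₕ = Nₕ/N, N = 30258.
Rural: Wₕ = 0.41783991; term = 0.41783991²·(1 − 0.01439532)·121.3/182 = 0.11468642.
Suburban: Wₕ = 0.58216009; term = 0.58216009²·(1 − 0.20442804)·61.04/3601 = 0.004570416.
Sum = 0.11925684.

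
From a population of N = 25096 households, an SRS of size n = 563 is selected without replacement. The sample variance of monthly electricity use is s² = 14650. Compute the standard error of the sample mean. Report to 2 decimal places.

5.04

Under SRS without replacement, Var(ȳ) = (1 − f)·s²/n with f = n/N = 563/25096 = 0.02243385.
Var(ȳ) = (1 − 0.02243385)·14650/563 = 0.97756615·26.021314 = 25.437556.
SE(ȳ) = √(25.437556) = 5.04.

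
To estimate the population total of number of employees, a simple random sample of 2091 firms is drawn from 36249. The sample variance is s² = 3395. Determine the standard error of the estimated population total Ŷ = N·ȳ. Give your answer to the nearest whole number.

Var(Ŷ) = N²·Var(ȳ) = N²·(1 − n/N)·s²/n.
f = 2091/36249 = 0.05768435; Var(ȳ) = 0.94231565·3395/2091 = 1.5299673.
Var(Ŷ) = 36249² · 1.5299673 = 2.0103617 × 10^9.
SE(Ŷ) = √(2.0103617 × 10^9) = 44837.

44837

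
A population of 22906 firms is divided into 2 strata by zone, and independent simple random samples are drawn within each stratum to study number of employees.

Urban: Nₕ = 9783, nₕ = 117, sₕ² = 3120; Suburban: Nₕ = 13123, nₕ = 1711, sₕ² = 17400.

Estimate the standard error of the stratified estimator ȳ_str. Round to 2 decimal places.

2.78

Var(ȳ_str) = Σₕ Wₕ²(1 − fₕ)sₕ²/nₕ with Wₕ = Nₕ/N, N = 22906.
Urban: Wₕ = 0.42709334; term = 0.42709334²·(1 − 0.01195952)·3120/117 = 4.8060586.
Suburban: Wₕ = 0.57290666; term = 0.57290666²·(1 − 0.13038177)·17400/1711 = 2.9026563.
Sum = 7.7087149.
SE = √(7.7087149) = 2.78.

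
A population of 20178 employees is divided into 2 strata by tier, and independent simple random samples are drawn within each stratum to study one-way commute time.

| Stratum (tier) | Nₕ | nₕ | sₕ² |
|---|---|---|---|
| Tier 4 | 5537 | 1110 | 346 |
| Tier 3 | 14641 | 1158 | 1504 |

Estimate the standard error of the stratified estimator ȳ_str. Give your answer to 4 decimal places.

0.8053

Var(ȳ_str) = Σₕ Wₕ²(1 − fₕ)sₕ²/nₕ with Wₕ = Nₕ/N, N = 20178.
Tier 4: Wₕ = 0.27440777; term = 0.27440777²·(1 − 0.20046957)·346/1110 = 0.018766398.
Tier 3: Wₕ = 0.72559223; term = 0.72559223²·(1 − 0.07909296)·1504/1158 = 0.6297096.
Sum = 0.648476.
SE = √(0.648476) = 0.8053.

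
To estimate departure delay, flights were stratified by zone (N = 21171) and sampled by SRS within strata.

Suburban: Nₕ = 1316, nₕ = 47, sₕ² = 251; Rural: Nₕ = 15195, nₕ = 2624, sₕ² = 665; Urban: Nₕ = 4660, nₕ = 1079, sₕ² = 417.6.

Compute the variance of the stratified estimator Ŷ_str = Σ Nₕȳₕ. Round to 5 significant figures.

Var(Ŷ_str) = Σₕ Nₕ²(1 − fₕ)sₕ²/nₕ.
Suburban: 1316²·(1 − 47/1316)·251/47 = 8.918532 × 10^6.
Rural: 15195²·(1 − 2624/15195)·665/2624 = 4.8409249 × 10^7.
Urban: 4660²·(1 − 1079/4660)·417.6/1079 = 6.4584646 × 10^6.
Sum = 6.3786246 × 10^7.

6.3786 × 10^7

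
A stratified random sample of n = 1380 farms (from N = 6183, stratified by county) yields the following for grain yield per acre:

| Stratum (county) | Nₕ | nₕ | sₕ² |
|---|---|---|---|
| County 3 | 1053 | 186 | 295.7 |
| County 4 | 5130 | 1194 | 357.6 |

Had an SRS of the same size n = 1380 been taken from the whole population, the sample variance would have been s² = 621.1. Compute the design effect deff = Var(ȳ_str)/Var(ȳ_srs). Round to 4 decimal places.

0.5610

Var(ȳ_str) = Σ Wₕ²(1−fₕ)sₕ²/nₕ with Wₕ = Nₕ/6183:
  County 3: (1053/6183)²·(1−186/1053)·295.7/186 = 0.037965345
  County 4: (5130/6183)²·(1−1194/5130)·357.6/1194 = 0.15818567
  → Var(ȳ_str) = 0.19615102.
Var(ȳ_srs) = (1 − 1380/6183)·621.1/1380 = 0.34961961.
deff = 0.19615102 / 0.34961961 = 0.5610.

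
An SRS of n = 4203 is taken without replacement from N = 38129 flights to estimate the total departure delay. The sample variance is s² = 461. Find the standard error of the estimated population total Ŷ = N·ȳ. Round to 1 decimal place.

11911.5

Var(Ŷ) = N²·Var(ȳ) = N²·(1 − n/N)·s²/n.
f = 4203/38129 = 0.11023106; Var(ȳ) = 0.88976894·461/4203 = 0.097593025.
Var(Ŷ) = 38129² · 0.097593025 = 1.4188275 × 10^8.
SE(Ŷ) = √(1.4188275 × 10^8) = 11911.5.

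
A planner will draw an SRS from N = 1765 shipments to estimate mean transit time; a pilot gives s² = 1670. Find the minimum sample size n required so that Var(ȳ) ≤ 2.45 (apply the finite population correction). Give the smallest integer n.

Without fpc, n₀ = s²/D = 1670/2.45 = 681.6327.
With fpc, (1 − n/N)·s²/n ≤ D requires n ≥ n₀/(1 + n₀/N) = 681.6327/(1 + 681.6327/1765) = 491.7296.
Rounding up, n = 492.

492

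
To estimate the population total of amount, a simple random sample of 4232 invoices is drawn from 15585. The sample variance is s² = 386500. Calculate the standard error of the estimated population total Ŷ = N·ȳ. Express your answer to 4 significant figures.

127100

Var(Ŷ) = N²·Var(ȳ) = N²·(1 − n/N)·s²/n.
f = 4232/15585 = 0.27154315; Var(ȳ) = 0.72845685·386500/4232 = 66.528491.
Var(Ŷ) = 15585² · 66.528491 = 1.6159253 × 10^10.
SE(Ŷ) = √(1.6159253 × 10^10) = 127100.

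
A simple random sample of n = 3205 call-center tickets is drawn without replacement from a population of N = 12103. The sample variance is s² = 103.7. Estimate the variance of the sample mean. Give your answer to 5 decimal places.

Under SRS without replacement, Var(ȳ) = (1 − f)·s²/n with f = n/N = 3205/12103 = 0.26481038.
Var(ȳ) = (1 − 0.26481038)·103.7/3205 = 0.73518962·0.032355694 = 0.023787571.

0.02379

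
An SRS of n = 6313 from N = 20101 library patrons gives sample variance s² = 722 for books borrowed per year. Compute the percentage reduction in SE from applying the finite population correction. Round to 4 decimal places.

f = n/N = 6313/20101 = 0.31406398.
SE_no-fpc = √(s²/n) = 0.33818217; SE_fpc = √((1−f)s²/n) = 0.28008671.
Ratio = √(1−f) = 0.82821255. Reduction = 100·(1 − 0.82821255) = 17.1787%.

17.1787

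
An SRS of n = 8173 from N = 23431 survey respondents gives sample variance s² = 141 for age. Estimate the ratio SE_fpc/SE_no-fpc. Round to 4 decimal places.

f = n/N = 8173/23431 = 0.34881140.
SE_no-fpc = √(s²/n) = 0.13134659; SE_fpc = √((1−f)s²/n) = 0.10599178.
Ratio = √(1−f) = 0.80696257.

0.8070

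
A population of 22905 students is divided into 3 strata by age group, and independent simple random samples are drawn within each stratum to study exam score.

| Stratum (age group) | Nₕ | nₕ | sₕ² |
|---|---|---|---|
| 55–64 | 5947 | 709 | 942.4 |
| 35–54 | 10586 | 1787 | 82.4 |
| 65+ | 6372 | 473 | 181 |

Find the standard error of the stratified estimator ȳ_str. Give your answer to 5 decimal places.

Var(ȳ_str) = Σₕ Wₕ²(1 − fₕ)sₕ²/nₕ with Wₕ = Nₕ/N, N = 22905.
55–64: Wₕ = 0.25963763; term = 0.25963763²·(1 − 0.11921977)·942.4/709 = 0.078920873.
35–54: Wₕ = 0.46216983; term = 0.46216983²·(1 − 0.16880786)·82.4/1787 = 0.0081866698.
65+: Wₕ = 0.27819253; term = 0.27819253²·(1 − 0.07423101)·181/473 = 0.027416436.
Sum = 0.11452398.
SE = √(0.11452398) = 0.33841.

0.33841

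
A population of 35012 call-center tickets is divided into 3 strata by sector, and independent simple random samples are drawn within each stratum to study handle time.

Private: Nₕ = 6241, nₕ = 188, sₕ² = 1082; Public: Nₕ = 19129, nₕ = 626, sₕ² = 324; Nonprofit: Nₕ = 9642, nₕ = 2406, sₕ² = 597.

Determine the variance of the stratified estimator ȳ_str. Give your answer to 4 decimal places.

Var(ȳ_str) = Σₕ Wₕ²(1 − fₕ)sₕ²/nₕ with Wₕ = Nₕ/N, N = 35012.
Private: Wₕ = 0.17825317; term = 0.17825317²·(1 − 0.03012338)·1082/188 = 0.17736194.
Public: Wₕ = 0.54635554; term = 0.54635554²·(1 − 0.03272518)·324/626 = 0.14944151.
Nonprofit: Wₕ = 0.27539129; term = 0.27539129²·(1 − 0.24953329)·597/2406 = 0.014122467.
Sum = 0.34092592.

0.3409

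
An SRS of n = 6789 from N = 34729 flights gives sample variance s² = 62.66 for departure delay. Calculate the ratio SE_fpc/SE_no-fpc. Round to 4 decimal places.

0.8969

f = n/N = 6789/34729 = 0.19548504.
SE_no-fpc = √(s²/n) = 0.096070995; SE_fpc = √((1−f)s²/n) = 0.086170647.
Ratio = √(1−f) = 0.89694758.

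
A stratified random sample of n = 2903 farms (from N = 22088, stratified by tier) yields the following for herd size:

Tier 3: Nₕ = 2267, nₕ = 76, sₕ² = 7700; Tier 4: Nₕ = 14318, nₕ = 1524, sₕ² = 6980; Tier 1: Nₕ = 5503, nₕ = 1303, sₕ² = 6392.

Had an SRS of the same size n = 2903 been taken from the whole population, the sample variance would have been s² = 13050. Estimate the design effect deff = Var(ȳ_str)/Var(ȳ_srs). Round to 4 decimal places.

Var(ȳ_str) = Σ Wₕ²(1−fₕ)sₕ²/nₕ with Wₕ = Nₕ/22088:
  Tier 3: (2267/22088)²·(1−76/2267)·7700/76 = 1.0314739
  Tier 4: (14318/22088)²·(1−1524/14318)·6980/1524 = 1.719675
  Tier 1: (5503/22088)²·(1−1303/5503)·6392/1303 = 0.23239585
  → Var(ȳ_str) = 2.9835448.
Var(ȳ_srs) = (1 − 2903/22088)·13050/2903 = 3.9045311.
deff = 2.9835448 / 3.9045311 = 0.7641.

0.7641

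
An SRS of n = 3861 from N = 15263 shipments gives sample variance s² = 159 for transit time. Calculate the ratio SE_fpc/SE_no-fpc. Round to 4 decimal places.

f = n/N = 3861/15263 = 0.25296469.
SE_no-fpc = √(s²/n) = 0.20293112; SE_fpc = √((1−f)s²/n) = 0.17539582.
Ratio = √(1−f) = 0.86431205.

0.8643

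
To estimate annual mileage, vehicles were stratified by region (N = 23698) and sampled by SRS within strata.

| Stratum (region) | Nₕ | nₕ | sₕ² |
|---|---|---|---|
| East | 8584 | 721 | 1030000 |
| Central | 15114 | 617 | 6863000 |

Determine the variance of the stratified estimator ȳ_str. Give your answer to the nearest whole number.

Var(ȳ_str) = Σₕ Wₕ²(1 − fₕ)sₕ²/nₕ with Wₕ = Nₕ/N, N = 23698.
East: Wₕ = 0.36222466; term = 0.36222466²·(1 − 0.08399348)·1030000/721 = 171.69457.
Central: Wₕ = 0.63777534; term = 0.63777534²·(1 − 0.04082308)·6863000/617 = 4339.7329.
Sum = 4511.4275.

4511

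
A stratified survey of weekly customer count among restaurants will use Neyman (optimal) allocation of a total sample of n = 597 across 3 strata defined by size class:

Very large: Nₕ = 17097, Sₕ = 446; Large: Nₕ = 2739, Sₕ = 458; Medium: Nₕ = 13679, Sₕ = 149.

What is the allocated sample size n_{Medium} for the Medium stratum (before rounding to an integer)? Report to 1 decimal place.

111.4

Neyman allocation: nₕ = n·NₕSₕ / Σⱼ NⱼSⱼ.
Σ NⱼSⱼ = 17097·446 + 2739·458 + 13679·149 = 1.0917895 × 10^7.
n_{Medium} = 597·13679·149 / (1.0917895 × 10^7) = 111.4.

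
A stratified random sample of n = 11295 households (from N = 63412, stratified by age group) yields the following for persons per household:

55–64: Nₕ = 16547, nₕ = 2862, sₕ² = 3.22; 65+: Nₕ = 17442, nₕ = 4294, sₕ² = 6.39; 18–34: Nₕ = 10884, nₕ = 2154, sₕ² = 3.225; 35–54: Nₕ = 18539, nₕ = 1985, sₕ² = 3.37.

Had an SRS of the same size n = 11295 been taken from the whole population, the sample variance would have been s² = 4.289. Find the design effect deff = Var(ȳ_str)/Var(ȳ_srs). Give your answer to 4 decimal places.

Var(ȳ_str) = Σ Wₕ²(1−fₕ)sₕ²/nₕ with Wₕ = Nₕ/63412:
  55–64: (16547/63412)²·(1−2862/16547)·3.22/2862 = 6.3358868 × 10^-5
  65+: (17442/63412)²·(1−4294/17442)·6.39/4294 = 8.4869549 × 10^-5
  18–34: (10884/63412)²·(1−2154/10884)·3.225/2154 = 3.5378865 × 10^-5
  35–54: (18539/63412)²·(1−1985/18539)·3.37/1985 = 1.2957337 × 10^-4
  → Var(ȳ_str) = 3.1318065 × 10^-4.
Var(ȳ_srs) = (1 − 11295/63412)·4.289/11295 = 3.120885 × 10^-4.
deff = (3.1318065 × 10^-4) / (3.120885 × 10^-4) = 1.0035.

1.0035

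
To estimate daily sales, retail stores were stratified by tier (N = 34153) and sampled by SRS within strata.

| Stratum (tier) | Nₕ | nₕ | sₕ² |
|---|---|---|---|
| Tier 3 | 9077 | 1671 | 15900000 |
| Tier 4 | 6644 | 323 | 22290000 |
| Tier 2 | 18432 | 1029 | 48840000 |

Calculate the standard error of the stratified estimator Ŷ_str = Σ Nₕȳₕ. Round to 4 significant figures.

4.332 × 10^6

Var(Ŷ_str) = Σₕ Nₕ²(1 − fₕ)sₕ²/nₕ.
Tier 3: 9077²·(1 − 1671/9077)·15900000/1671 = 6.3965635 × 10^11.
Tier 4: 6644²·(1 − 323/6644)·22290000/323 = 2.898164 × 10^12.
Tier 2: 18432²·(1 − 1029/18432)·48840000/1029 = 1.5224985 × 10^13.
Sum = 1.8762805 × 10^13.
SE = √(1.8762805 × 10^13) = 4.332 × 10^6.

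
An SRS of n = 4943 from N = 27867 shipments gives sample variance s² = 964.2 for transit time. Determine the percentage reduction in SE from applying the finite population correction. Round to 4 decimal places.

9.3015

f = n/N = 4943/27867 = 0.17737826.
SE_no-fpc = √(s²/n) = 0.44166019; SE_fpc = √((1−f)s²/n) = 0.40057916.
Ratio = √(1−f) = 0.90698497. Reduction = 100·(1 − 0.90698497) = 9.3015%.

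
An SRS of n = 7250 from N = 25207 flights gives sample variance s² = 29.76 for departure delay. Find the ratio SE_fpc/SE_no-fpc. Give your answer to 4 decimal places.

f = n/N = 7250/25207 = 0.28761852.
SE_no-fpc = √(s²/n) = 0.064068928; SE_fpc = √((1−f)s²/n) = 0.054075902.
Ratio = √(1−f) = 0.84402694.

0.8440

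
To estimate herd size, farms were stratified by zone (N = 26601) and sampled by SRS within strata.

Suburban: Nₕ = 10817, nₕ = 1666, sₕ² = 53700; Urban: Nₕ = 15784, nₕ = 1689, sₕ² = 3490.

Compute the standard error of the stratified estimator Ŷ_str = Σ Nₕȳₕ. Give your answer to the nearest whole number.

60418

Var(Ŷ_str) = Σₕ Nₕ²(1 − fₕ)sₕ²/nₕ.
Suburban: 10817²·(1 − 1666/10817)·53700/1666 = 3.190617 × 10^9.
Urban: 15784²·(1 − 1689/15784)·3490/1689 = 4.5970363 × 10^8.
Sum = 3.6503206 × 10^9.
SE = √(3.6503206 × 10^9) = 60418.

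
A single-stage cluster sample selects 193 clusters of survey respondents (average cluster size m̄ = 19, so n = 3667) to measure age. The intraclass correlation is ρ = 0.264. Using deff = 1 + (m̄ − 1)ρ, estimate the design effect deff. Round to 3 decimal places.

deff = 1 + (19 − 1)·0.264 = 1 + 4.752 = 5.752.

5.752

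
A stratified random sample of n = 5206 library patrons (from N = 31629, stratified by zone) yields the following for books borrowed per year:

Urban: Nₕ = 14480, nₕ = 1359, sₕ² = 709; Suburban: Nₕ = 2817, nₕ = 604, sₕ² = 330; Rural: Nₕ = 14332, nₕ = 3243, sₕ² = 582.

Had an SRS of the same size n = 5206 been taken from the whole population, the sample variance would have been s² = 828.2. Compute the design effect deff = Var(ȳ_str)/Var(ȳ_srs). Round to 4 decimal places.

Var(ȳ_str) = Σ Wₕ²(1−fₕ)sₕ²/nₕ with Wₕ = Nₕ/31629:
  Urban: (14480/31629)²·(1−1359/14480)·709/1359 = 0.099081222
  Suburban: (2817/31629)²·(1−604/2817)·330/604 = 0.0034046646
  Rural: (14332/31629)²·(1−3243/14332)·582/3243 = 0.028510465
  → Var(ȳ_str) = 0.13099635.
Var(ȳ_srs) = (1 − 5206/31629)·828.2/5206 = 0.13290084.
deff = 0.13099635 / 0.13290084 = 0.9857.

0.9857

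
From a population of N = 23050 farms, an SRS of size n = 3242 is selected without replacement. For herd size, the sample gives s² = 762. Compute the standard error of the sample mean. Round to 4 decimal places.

0.4494

Under SRS without replacement, Var(ȳ) = (1 − f)·s²/n with f = n/N = 3242/23050 = 0.14065076.
Var(ȳ) = (1 − 0.14065076)·762/3242 = 0.85934924·0.2350401 = 0.20198153.
SE(ȳ) = √(0.20198153) = 0.4494.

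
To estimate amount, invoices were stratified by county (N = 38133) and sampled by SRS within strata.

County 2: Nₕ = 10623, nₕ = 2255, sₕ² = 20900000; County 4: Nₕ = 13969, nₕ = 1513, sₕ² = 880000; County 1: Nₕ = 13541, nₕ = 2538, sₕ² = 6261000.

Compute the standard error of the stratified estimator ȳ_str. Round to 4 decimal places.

29.8152

Var(ȳ_str) = Σₕ Wₕ²(1 − fₕ)sₕ²/nₕ with Wₕ = Nₕ/N, N = 38133.
County 2: Wₕ = 0.27857761; term = 0.27857761²·(1 − 0.21227525)·20900000/2255 = 566.58705.
County 4: Wₕ = 0.36632313; term = 0.36632313²·(1 − 0.10831126)·880000/1513 = 69.59623.
County 1: Wₕ = 0.35509926; term = 0.35509926²·(1 − 0.18743077)·6261000/2538 = 252.76212.
Sum = 888.9454.
SE = √(888.9454) = 29.8152.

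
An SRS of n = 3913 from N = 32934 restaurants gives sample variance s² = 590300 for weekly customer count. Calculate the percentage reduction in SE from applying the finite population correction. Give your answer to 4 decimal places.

6.1285

f = n/N = 3913/32934 = 0.11881338.
SE_no-fpc = √(s²/n) = 12.28235; SE_fpc = √((1−f)s²/n) = 11.529631.
Ratio = √(1−f) = 0.93871541. Reduction = 100·(1 − 0.93871541) = 6.1285%.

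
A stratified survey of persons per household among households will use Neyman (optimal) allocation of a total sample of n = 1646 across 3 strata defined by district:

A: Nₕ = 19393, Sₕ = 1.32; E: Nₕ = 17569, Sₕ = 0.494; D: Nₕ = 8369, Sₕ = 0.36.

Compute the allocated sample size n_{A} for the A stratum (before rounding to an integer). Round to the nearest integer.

Neyman allocation: nₕ = n·NₕSₕ / Σⱼ NⱼSⱼ.
Σ NⱼSⱼ = 19393·1.32 + 17569·0.494 + 8369·0.36 = 37290.686.
n_{A} = 1646·19393·1.32 / 37290.686 = 1130.

1130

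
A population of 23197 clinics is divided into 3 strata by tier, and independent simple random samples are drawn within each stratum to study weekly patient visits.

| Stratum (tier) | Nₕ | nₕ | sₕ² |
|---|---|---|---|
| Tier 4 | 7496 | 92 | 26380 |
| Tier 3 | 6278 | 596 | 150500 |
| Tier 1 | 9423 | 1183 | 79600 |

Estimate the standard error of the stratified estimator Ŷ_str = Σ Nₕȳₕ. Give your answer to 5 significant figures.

Var(Ŷ_str) = Σₕ Nₕ²(1 − fₕ)sₕ²/nₕ.
Tier 4: 7496²·(1 − 92/7496)·26380/92 = 1.5914132 × 10^10.
Tier 3: 6278²·(1 − 596/6278)·150500/596 = 9.0076765 × 10^9.
Tier 1: 9423²·(1 − 1183/9423)·79600/1183 = 5.2244999 × 10^9.
Sum = 3.0146308 × 10^10.
SE = √(3.0146308 × 10^10) = 173630.

173630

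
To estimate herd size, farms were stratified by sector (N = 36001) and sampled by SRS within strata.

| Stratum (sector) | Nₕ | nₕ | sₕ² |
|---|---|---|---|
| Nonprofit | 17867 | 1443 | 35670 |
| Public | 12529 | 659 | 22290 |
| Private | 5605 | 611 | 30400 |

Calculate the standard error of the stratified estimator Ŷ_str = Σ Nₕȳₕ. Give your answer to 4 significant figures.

Var(Ŷ_str) = Σₕ Nₕ²(1 − fₕ)sₕ²/nₕ.
Nonprofit: 17867²·(1 − 1443/17867)·35670/1443 = 7.2538296 × 10^9.
Public: 12529²·(1 − 659/12529)·22290/659 = 5.0302756 × 10^9.
Private: 5605²·(1 − 611/5605)·30400/611 = 1.3926966 × 10^9.
Sum = 1.3676802 × 10^10.
SE = √(1.3676802 × 10^10) = 116900.

116900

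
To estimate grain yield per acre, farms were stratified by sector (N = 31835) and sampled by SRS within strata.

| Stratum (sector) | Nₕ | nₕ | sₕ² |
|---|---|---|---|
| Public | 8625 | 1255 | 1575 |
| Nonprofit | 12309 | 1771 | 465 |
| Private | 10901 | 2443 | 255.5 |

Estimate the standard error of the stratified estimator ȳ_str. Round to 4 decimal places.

Var(ȳ_str) = Σₕ Wₕ²(1 − fₕ)sₕ²/nₕ with Wₕ = Nₕ/N, N = 31835.
Public: Wₕ = 0.27092822; term = 0.27092822²·(1 − 0.14550725)·1575/1255 = 0.078714314.
Nonprofit: Wₕ = 0.38664991; term = 0.38664991²·(1 − 0.14387846)·465/1771 = 0.033605135.
Private: Wₕ = 0.34242186; term = 0.34242186²·(1 − 0.22410788)·255.5/2443 = 0.0095146266.
Sum = 0.12183408.
SE = √(0.12183408) = 0.3490.

0.3490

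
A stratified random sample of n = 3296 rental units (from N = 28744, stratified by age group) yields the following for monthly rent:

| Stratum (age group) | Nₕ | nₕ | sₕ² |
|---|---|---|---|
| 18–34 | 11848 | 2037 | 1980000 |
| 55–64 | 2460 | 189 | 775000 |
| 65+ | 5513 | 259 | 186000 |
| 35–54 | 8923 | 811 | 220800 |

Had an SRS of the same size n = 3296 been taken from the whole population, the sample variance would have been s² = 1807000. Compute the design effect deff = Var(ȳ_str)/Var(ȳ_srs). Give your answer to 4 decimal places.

0.4399

Var(ȳ_str) = Σ Wₕ²(1−fₕ)sₕ²/nₕ with Wₕ = Nₕ/28744:
  18–34: (11848/28744)²·(1−2037/11848)·1980000/2037 = 136.75338
  55–64: (2460/28744)²·(1−189/2460)·775000/189 = 27.726671
  65+: (5513/28744)²·(1−259/5513)·186000/259 = 25.176586
  35–54: (8923/28744)²·(1−811/8923)·220800/811 = 23.851881
  → Var(ȳ_str) = 213.50852.
Var(ȳ_srs) = (1 − 3296/28744)·1807000/3296 = 485.375.
deff = 213.50852 / 485.375 = 0.4399.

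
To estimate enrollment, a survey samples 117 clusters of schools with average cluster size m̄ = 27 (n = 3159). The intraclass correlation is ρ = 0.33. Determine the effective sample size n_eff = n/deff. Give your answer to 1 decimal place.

329.7

deff = 1 + (27 − 1)·0.33 = 1 + 8.58 = 9.58.
n_eff = 3159 / 9.58 = 329.7.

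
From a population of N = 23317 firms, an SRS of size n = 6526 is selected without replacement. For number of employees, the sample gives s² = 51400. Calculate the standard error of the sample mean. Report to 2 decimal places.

2.38

Under SRS without replacement, Var(ȳ) = (1 − f)·s²/n with f = n/N = 6526/23317 = 0.27988163.
Var(ȳ) = (1 − 0.27988163)·51400/6526 = 0.72011837·7.8761876 = 5.6717873.
SE(ȳ) = √(5.6717873) = 2.38.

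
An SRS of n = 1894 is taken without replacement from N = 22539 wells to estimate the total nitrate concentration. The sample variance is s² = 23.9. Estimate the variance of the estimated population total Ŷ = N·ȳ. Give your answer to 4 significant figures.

5.872 × 10^6

Var(Ŷ) = N²·Var(ȳ) = N²·(1 − n/N)·s²/n.
f = 1894/22539 = 0.08403212; Var(ȳ) = 0.91596788·23.9/1894 = 0.011558412.
Var(Ŷ) = 22539² · 0.011558412 = 5.8717487 × 10^6.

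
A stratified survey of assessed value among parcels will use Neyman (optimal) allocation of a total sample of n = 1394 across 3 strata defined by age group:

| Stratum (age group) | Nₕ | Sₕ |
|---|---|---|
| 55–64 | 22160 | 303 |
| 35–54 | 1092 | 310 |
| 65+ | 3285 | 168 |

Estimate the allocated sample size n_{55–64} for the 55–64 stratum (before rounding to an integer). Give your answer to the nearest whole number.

1231

Neyman allocation: nₕ = n·NₕSₕ / Σⱼ NⱼSⱼ.
Σ NⱼSⱼ = 22160·303 + 1092·310 + 3285·168 = 7.60488 × 10^6.
n_{55–64} = 1394·22160·303 / (7.60488 × 10^6) = 1231.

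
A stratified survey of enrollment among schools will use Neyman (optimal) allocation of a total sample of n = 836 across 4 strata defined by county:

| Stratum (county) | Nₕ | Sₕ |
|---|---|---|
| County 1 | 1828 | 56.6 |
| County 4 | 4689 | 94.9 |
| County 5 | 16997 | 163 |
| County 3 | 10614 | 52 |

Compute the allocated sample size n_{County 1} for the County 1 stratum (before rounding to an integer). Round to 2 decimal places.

Neyman allocation: nₕ = n·NₕSₕ / Σⱼ NⱼSⱼ.
Σ NⱼSⱼ = 1828·56.6 + 4689·94.9 + 16997·163 + 10614·52 = 3.8708899 × 10^6.
n_{County 1} = 836·1828·56.6 / (3.8708899 × 10^6) = 22.35.

22.35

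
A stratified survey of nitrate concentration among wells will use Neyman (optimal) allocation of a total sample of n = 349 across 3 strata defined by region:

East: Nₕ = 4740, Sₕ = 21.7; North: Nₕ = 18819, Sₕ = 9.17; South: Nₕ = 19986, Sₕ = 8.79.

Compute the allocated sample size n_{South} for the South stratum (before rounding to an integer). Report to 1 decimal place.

Neyman allocation: nₕ = n·NₕSₕ / Σⱼ NⱼSⱼ.
Σ NⱼSⱼ = 4740·21.7 + 18819·9.17 + 19986·8.79 = 451105.17.
n_{South} = 349·19986·8.79 / 451105.17 = 135.9.

135.9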